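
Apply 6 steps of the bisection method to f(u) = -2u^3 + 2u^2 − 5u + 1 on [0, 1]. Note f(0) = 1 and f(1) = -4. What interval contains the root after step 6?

f(0.5) = -1.25 < 0, so the root lies in [0, 0.5]
f(0.25) = -0.15625 < 0, so the root lies in [0, 0.25]
f(0.125) = 0.402344 > 0, so the root lies in [0.125, 0.25]
f(0.1875) = 0.1196 > 0, so the root lies in [0.1875, 0.25]
f(0.21875) = -0.019 < 0, so the root lies in [0.1875, 0.21875]
f(0.203125) = 0.0501 > 0, so the root lies in [0.203125, 0.21875]

[0.203125, 0.21875]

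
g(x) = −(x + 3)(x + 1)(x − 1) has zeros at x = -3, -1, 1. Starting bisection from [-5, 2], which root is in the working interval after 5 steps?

-3

x = -1.5 gives g = -1.875, negative; keep [-5, -1.5]
x = -3.25 gives g = 2.390625, positive; keep [-3.25, -1.5]
x = -2.375 gives g = -2.900391, negative; keep [-3.25, -2.375]
x = -2.8125 gives g = -1.2957, negative; keep [-3.25, -2.8125]
x = -3.03125 gives g = 0.2559, positive; keep [-3.03125, -2.8125]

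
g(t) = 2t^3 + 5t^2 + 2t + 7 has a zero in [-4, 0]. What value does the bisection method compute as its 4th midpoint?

midpoint -2: g = 7 > 0 → [-4, -2]
midpoint -3: g = -8 < 0 → [-3, -2]
midpoint -2.5: g = 2 > 0 → [-3, -2.5]
midpoint -2.75: g = -2.2812 < 0 → [-2.75, -2.5]

-2.75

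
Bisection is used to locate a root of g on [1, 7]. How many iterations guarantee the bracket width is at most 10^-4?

Width after n steps is 6/2^n. Need 2^n ≥ 6/10^-4 = 60000.
2^15 = 32768 < 60000 ≤ 2^16 = 65536, so n = 16.

16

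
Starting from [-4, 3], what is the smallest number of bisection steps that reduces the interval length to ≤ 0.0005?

Width after n steps is 7/2^n. Need 2^n ≥ 7/0.0005 = 14000.
2^13 = 8192 < 14000 ≤ 2^14 = 16384, so n = 14.

14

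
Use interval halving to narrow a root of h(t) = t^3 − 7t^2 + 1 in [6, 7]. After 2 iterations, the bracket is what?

t = 6.5 gives h = -20.125, negative; keep [6.5, 7]
t = 6.75 gives h = -10.390625, negative; keep [6.75, 7]

[6.75, 7]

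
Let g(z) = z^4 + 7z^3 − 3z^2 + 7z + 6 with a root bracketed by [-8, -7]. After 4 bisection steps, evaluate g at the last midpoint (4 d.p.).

24.7752

midpoint -7.5: g = -4.3125 < 0 → [-8, -7.5]
midpoint -7.75: g = 120.675781 > 0 → [-7.75, -7.5]
midpoint -7.625: g = 55.279541 > 0 → [-7.625, -7.5]
midpoint -7.5625: g = 24.7752 > 0 → [-7.5625, -7.5]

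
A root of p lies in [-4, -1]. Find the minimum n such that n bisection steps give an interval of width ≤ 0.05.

Width after n steps is 3/2^n. Need 2^n ≥ 3/0.05 = 60.
2^5 = 32 < 60 ≤ 2^6 = 64, so n = 6.

6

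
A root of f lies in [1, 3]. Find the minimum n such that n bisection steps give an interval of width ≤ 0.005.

Width after n steps is 2/2^n. Need 2^n ≥ 2/0.005 = 400.
2^8 = 256 < 400 ≤ 2^9 = 512, so n = 9.

9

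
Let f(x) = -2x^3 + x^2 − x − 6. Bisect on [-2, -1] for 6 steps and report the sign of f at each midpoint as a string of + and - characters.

f(-1.5) = 4.5 > 0, so the root lies in [-1.5, -1]
f(-1.25) = 0.71875 > 0, so the root lies in [-1.25, -1]
f(-1.125) = -0.761719 < 0, so the root lies in [-1.25, -1.125]
f(-1.1875) = -0.0532 < 0, so the root lies in [-1.25, -1.1875]
f(-1.21875) = 0.3246 > 0, so the root lies in [-1.21875, -1.1875]
f(-1.203125) = 0.1337 > 0, so the root lies in [-1.203125, -1.1875]

++--++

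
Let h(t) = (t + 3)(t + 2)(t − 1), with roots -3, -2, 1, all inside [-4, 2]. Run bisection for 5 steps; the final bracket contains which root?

m = -1, h(m) = -4 (−); new bracket [-1, 2]
m = 0.5, h(m) = -4.375 (−); new bracket [0.5, 2]
m = 1.25, h(m) = 3.453125 (+); new bracket [0.5, 1.25]
m = 0.875, h(m) = -1.3926 (−); new bracket [0.875, 1.25]
m = 1.0625, h(m) = 0.7776 (+); new bracket [0.875, 1.0625]

1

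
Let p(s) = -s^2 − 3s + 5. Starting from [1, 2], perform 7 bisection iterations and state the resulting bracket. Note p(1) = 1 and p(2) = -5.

[1.1875, 1.1953125]

s = 1.5 gives p = -1.75, negative; keep [1, 1.5]
s = 1.25 gives p = -0.3125, negative; keep [1, 1.25]
s = 1.125 gives p = 0.359375, positive; keep [1.125, 1.25]
s = 1.1875 gives p = 0.0273, positive; keep [1.1875, 1.25]
s = 1.21875 gives p = -0.1416, negative; keep [1.1875, 1.21875]
s = 1.203125 gives p = -0.0569, negative; keep [1.1875, 1.203125]
s = 1.1953125 gives p = -0.0147, negative; keep [1.1875, 1.1953125]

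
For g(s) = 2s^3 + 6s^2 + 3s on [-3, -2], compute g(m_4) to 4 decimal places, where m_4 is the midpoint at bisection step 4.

0.4155

midpoint -2.5: g = -1.25 < 0 → [-2.5, -2]
midpoint -2.25: g = 0.84375 > 0 → [-2.5, -2.25]
midpoint -2.375: g = -0.074219 < 0 → [-2.375, -2.25]
midpoint -2.3125: g = 0.4155 > 0 → [-2.375, -2.3125]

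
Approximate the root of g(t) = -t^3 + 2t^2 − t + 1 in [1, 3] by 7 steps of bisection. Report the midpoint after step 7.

1.765625

midpoint 2: g = -1 < 0 → [1, 2]
midpoint 1.5: g = 0.625 > 0 → [1.5, 2]
midpoint 1.75: g = 0.015625 > 0 → [1.75, 2]
midpoint 1.875: g = -0.4355 < 0 → [1.75, 1.875]
midpoint 1.8125: g = -0.1965 < 0 → [1.75, 1.8125]
midpoint 1.78125: g = -0.0872 < 0 → [1.75, 1.78125]
midpoint 1.765625: g = -0.035 < 0 → [1.75, 1.765625]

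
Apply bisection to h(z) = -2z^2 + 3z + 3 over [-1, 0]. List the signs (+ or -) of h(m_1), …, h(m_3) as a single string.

h(-0.5) = 1 > 0, so the root lies in [-1, -0.5]
h(-0.75) = -0.375 < 0, so the root lies in [-0.75, -0.5]
h(-0.625) = 0.34375 > 0, so the root lies in [-0.75, -0.625]

+-+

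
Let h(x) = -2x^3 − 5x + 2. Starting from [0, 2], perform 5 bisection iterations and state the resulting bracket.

[0.375, 0.4375]

x = 1 gives h = -5, negative; keep [0, 1]
x = 0.5 gives h = -0.75, negative; keep [0, 0.5]
x = 0.25 gives h = 0.71875, positive; keep [0.25, 0.5]
x = 0.375 gives h = 0.0195, positive; keep [0.375, 0.5]
x = 0.4375 gives h = -0.355, negative; keep [0.375, 0.4375]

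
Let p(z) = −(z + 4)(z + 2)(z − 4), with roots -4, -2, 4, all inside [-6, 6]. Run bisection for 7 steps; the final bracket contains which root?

midpoint 0: p = 32 > 0 → [0, 6]
midpoint 3: p = 35 > 0 → [3, 6]
midpoint 4.5: p = -27.625 < 0 → [3, 4.5]
midpoint 3.75: p = 11.1406 > 0 → [3.75, 4.5]
midpoint 4.125: p = -6.2207 < 0 → [3.75, 4.125]
midpoint 3.9375: p = 2.9456 > 0 → [3.9375, 4.125]
midpoint 4.03125: p = -1.5137 < 0 → [3.9375, 4.03125]

4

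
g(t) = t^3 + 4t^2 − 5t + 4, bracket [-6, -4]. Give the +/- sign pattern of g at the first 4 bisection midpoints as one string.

midpoint -5: g = 4 > 0 → [-6, -5]
midpoint -5.5: g = -13.875 < 0 → [-5.5, -5]
midpoint -5.25: g = -4.203125 < 0 → [-5.25, -5]
midpoint -5.125: g = 0.0762 > 0 → [-5.25, -5.125]

+--+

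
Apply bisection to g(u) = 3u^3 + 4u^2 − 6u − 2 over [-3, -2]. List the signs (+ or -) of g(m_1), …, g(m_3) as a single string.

m = -2.5, g(m) = -8.875 (−); new bracket [-2.5, -2]
m = -2.25, g(m) = -2.421875 (−); new bracket [-2.25, -2]
m = -2.125, g(m) = 0.025391 (+); new bracket [-2.25, -2.125]

--+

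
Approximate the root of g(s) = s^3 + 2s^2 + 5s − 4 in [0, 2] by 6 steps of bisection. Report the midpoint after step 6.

s = 1 gives g = 4, positive; keep [0, 1]
s = 0.5 gives g = -0.875, negative; keep [0.5, 1]
s = 0.75 gives g = 1.296875, positive; keep [0.5, 0.75]
s = 0.625 gives g = 0.1504, positive; keep [0.5, 0.625]
s = 0.5625 gives g = -0.3767, negative; keep [0.5625, 0.625]
s = 0.59375 gives g = -0.1169, negative; keep [0.59375, 0.625]

0.59375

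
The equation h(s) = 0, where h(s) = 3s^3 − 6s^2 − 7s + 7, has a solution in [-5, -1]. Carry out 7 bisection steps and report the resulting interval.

[-1.28125, -1.25]

h(-3) = -107 < 0, so the root lies in [-3, -1]
h(-2) = -27 < 0, so the root lies in [-2, -1]
h(-1.5) = -6.125 < 0, so the root lies in [-1.5, -1]
h(-1.25) = 0.5156 > 0, so the root lies in [-1.5, -1.25]
h(-1.375) = -2.5176 < 0, so the root lies in [-1.375, -1.25]
h(-1.3125) = -0.9314 < 0, so the root lies in [-1.3125, -1.25]
h(-1.28125) = -0.1908 < 0, so the root lies in [-1.28125, -1.25]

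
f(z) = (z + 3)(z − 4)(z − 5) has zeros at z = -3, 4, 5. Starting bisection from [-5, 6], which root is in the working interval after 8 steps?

-3

midpoint 0.5: f = 55.125 > 0 → [-5, 0.5]
midpoint -2.25: f = 33.984375 > 0 → [-5, -2.25]
midpoint -3.625: f = -41.103516 < 0 → [-3.625, -2.25]
midpoint -2.9375: f = 3.4417 > 0 → [-3.625, -2.9375]
midpoint -3.28125: f = -16.9588 < 0 → [-3.28125, -2.9375]
midpoint -3.109375: f = -6.3058 < 0 → [-3.109375, -2.9375]
midpoint -3.0234375: f = -1.3208 < 0 → [-3.0234375, -2.9375]
midpoint -2.98046875: f = 1.088 > 0 → [-3.0234375, -2.98046875]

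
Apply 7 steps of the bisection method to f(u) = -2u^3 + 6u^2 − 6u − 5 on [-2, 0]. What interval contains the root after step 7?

[-0.53125, -0.515625]

m = -1, f(m) = 9 (+); new bracket [-1, 0]
m = -0.5, f(m) = -0.25 (−); new bracket [-1, -0.5]
m = -0.75, f(m) = 3.71875 (+); new bracket [-0.75, -0.5]
m = -0.625, f(m) = 1.582 (+); new bracket [-0.625, -0.5]
m = -0.5625, f(m) = 0.6294 (+); new bracket [-0.5625, -0.5]
m = -0.53125, f(m) = 0.1807 (+); new bracket [-0.53125, -0.5]
m = -0.515625, f(m) = -0.0369 (−); new bracket [-0.53125, -0.515625]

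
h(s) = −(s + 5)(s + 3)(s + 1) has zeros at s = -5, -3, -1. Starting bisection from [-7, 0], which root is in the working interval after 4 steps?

s = -3.5 gives h = -1.875, negative; keep [-7, -3.5]
s = -5.25 gives h = 2.390625, positive; keep [-5.25, -3.5]
s = -4.375 gives h = -2.900391, negative; keep [-5.25, -4.375]
s = -4.8125 gives h = -1.2957, negative; keep [-5.25, -4.8125]

-5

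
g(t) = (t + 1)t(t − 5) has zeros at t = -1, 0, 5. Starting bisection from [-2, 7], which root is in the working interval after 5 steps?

m = 2.5, g(m) = -21.875 (−); new bracket [2.5, 7]
m = 4.75, g(m) = -6.828125 (−); new bracket [4.75, 7]
m = 5.875, g(m) = 35.341797 (+); new bracket [4.75, 5.875]
m = 5.3125, g(m) = 10.4797 (+); new bracket [4.75, 5.3125]
m = 5.03125, g(m) = 0.9483 (+); new bracket [4.75, 5.03125]

5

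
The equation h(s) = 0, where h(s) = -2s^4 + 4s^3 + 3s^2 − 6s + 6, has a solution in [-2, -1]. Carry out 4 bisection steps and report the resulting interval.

[-1.5, -1.4375]

s = -1.5 gives h = -1.875, negative; keep [-1.5, -1]
s = -1.25 gives h = 5.492188, positive; keep [-1.5, -1.25]
s = -1.375 gives h = 2.374512, positive; keep [-1.5, -1.375]
s = -1.4375 gives h = 0.4023, positive; keep [-1.5, -1.4375]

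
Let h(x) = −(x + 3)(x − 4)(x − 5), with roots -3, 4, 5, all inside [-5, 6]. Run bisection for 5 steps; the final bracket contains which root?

m = 0.5, h(m) = -55.125 (−); new bracket [-5, 0.5]
m = -2.25, h(m) = -33.984375 (−); new bracket [-5, -2.25]
m = -3.625, h(m) = 41.103516 (+); new bracket [-3.625, -2.25]
m = -2.9375, h(m) = -3.4417 (−); new bracket [-3.625, -2.9375]
m = -3.28125, h(m) = 16.9588 (+); new bracket [-3.28125, -2.9375]

-3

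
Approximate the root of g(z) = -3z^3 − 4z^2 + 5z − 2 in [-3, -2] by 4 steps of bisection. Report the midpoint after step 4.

-2.1875

m = -2.5, g(m) = 7.375 (+); new bracket [-2.5, -2]
m = -2.25, g(m) = 0.671875 (+); new bracket [-2.25, -2]
m = -2.125, g(m) = -1.900391 (−); new bracket [-2.25, -2.125]
m = -2.1875, g(m) = -0.6755 (−); new bracket [-2.25, -2.1875]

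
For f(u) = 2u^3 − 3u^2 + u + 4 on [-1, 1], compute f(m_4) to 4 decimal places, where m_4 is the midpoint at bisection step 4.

-0.5117

f(0) = 4 > 0, so the root lies in [-1, 0]
f(-0.5) = 2.5 > 0, so the root lies in [-1, -0.5]
f(-0.75) = 0.71875 > 0, so the root lies in [-1, -0.75]
f(-0.875) = -0.5117 < 0, so the root lies in [-0.875, -0.75]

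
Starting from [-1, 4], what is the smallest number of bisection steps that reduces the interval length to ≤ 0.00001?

19

Width after n steps is 5/2^n. Need 2^n ≥ 5/0.00001 = 500000.
2^18 = 262144 < 500000 ≤ 2^19 = 524288, so n = 19.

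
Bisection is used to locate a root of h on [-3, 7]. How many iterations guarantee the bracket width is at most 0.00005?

Width after n steps is 10/2^n. Need 2^n ≥ 10/0.00005 = 200000.
2^17 = 131072 < 200000 ≤ 2^18 = 262144, so n = 18.

18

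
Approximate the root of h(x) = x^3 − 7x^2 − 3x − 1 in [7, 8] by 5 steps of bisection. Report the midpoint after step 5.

7.40625

x = 7.5 gives h = 4.625, positive; keep [7, 7.5]
x = 7.25 gives h = -9.609375, negative; keep [7.25, 7.5]
x = 7.375 gives h = -2.728516, negative; keep [7.375, 7.5]
x = 7.4375 gives h = 0.8884, positive; keep [7.375, 7.4375]
x = 7.40625 gives h = -0.9349, negative; keep [7.40625, 7.4375]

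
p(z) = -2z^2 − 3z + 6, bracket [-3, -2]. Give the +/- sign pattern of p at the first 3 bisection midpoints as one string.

m = -2.5, p(m) = 1 (+); new bracket [-3, -2.5]
m = -2.75, p(m) = -0.875 (−); new bracket [-2.75, -2.5]
m = -2.625, p(m) = 0.09375 (+); new bracket [-2.75, -2.625]

+-+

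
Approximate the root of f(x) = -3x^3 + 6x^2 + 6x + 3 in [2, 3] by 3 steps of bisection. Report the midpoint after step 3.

2.875

midpoint 2.5: f = 8.625 > 0 → [2.5, 3]
midpoint 2.75: f = 2.484375 > 0 → [2.75, 3]
midpoint 2.875: f = -1.447266 < 0 → [2.75, 2.875]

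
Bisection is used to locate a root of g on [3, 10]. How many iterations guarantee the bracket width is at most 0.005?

11

Width after n steps is 7/2^n. Need 2^n ≥ 7/0.005 = 1400.
2^10 = 1024 < 1400 ≤ 2^11 = 2048, so n = 11.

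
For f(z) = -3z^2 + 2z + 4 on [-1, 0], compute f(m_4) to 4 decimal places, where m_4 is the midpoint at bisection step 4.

0.3945

midpoint -0.5: f = 2.25 > 0 → [-1, -0.5]
midpoint -0.75: f = 0.8125 > 0 → [-1, -0.75]
midpoint -0.875: f = -0.046875 < 0 → [-0.875, -0.75]
midpoint -0.8125: f = 0.3945 > 0 → [-0.875, -0.8125]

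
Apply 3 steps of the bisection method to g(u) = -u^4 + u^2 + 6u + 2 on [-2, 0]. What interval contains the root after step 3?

m = -1, g(m) = -4 (−); new bracket [-1, 0]
m = -0.5, g(m) = -0.8125 (−); new bracket [-0.5, 0]
m = -0.25, g(m) = 0.558594 (+); new bracket [-0.5, -0.25]

[-0.5, -0.25]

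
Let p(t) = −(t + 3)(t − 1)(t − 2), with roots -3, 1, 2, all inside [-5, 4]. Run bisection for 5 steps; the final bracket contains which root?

t = -0.5 gives p = -9.375, negative; keep [-5, -0.5]
t = -2.75 gives p = -4.453125, negative; keep [-5, -2.75]
t = -3.875 gives p = 25.060547, positive; keep [-3.875, -2.75]
t = -3.3125 gives p = 7.1594, positive; keep [-3.3125, -2.75]
t = -3.03125 gives p = 0.6338, positive; keep [-3.03125, -2.75]

-3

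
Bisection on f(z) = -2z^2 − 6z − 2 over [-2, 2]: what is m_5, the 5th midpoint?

f(0) = -2 < 0, so the root lies in [-2, 0]
f(-1) = 2 > 0, so the root lies in [-1, 0]
f(-0.5) = 0.5 > 0, so the root lies in [-0.5, 0]
f(-0.25) = -0.625 < 0, so the root lies in [-0.5, -0.25]
f(-0.375) = -0.0312 < 0, so the root lies in [-0.5, -0.375]

-0.375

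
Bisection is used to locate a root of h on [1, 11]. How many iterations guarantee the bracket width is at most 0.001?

Width after n steps is 10/2^n. Need 2^n ≥ 10/0.001 = 10000.
2^13 = 8192 < 10000 ≤ 2^14 = 16384, so n = 14.

14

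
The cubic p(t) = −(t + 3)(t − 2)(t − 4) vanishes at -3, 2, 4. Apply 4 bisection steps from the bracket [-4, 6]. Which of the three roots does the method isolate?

-3

midpoint 1: p = -12 < 0 → [-4, 1]
midpoint -1.5: p = -28.875 < 0 → [-4, -1.5]
midpoint -2.75: p = -8.015625 < 0 → [-4, -2.75]
midpoint -3.375: p = 14.8652 > 0 → [-3.375, -2.75]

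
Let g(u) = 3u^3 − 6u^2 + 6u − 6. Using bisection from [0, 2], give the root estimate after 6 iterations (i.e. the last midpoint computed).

1.53125

u = 1 gives g = -3, negative; keep [1, 2]
u = 1.5 gives g = -0.375, negative; keep [1.5, 2]
u = 1.75 gives g = 2.203125, positive; keep [1.5, 1.75]
u = 1.625 gives g = 0.7793, positive; keep [1.5, 1.625]
u = 1.5625 gives g = 0.1707, positive; keep [1.5, 1.5625]
u = 1.53125 gives g = -0.1098, negative; keep [1.53125, 1.5625]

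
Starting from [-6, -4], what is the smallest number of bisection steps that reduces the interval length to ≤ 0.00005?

Width after n steps is 2/2^n. Need 2^n ≥ 2/0.00005 = 40000.
2^15 = 32768 < 40000 ≤ 2^16 = 65536, so n = 16.

16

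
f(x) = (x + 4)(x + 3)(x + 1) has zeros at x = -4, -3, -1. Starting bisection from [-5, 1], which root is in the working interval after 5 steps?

f(-2) = -2 < 0, so the root lies in [-2, 1]
f(-0.5) = 4.375 > 0, so the root lies in [-2, -0.5]
f(-1.25) = -1.203125 < 0, so the root lies in [-1.25, -0.5]
f(-0.875) = 0.8301 > 0, so the root lies in [-1.25, -0.875]
f(-1.0625) = -0.3557 < 0, so the root lies in [-1.0625, -0.875]

-1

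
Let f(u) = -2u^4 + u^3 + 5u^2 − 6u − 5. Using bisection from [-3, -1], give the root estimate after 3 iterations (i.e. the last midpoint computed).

-1.75

midpoint -2: f = -13 < 0 → [-2, -1]
midpoint -1.5: f = 1.75 > 0 → [-2, -1.5]
midpoint -1.75: f = -3.304688 < 0 → [-1.75, -1.5]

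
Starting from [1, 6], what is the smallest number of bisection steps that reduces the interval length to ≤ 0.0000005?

Width after n steps is 5/2^n. Need 2^n ≥ 5/0.0000005 = 10000000.
2^23 = 8388608 < 10000000 ≤ 2^24 = 16777216, so n = 24.

24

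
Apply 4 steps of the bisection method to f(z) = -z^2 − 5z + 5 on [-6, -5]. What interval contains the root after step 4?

[-5.875, -5.8125]

z = -5.5 gives f = 2.25, positive; keep [-6, -5.5]
z = -5.75 gives f = 0.6875, positive; keep [-6, -5.75]
z = -5.875 gives f = -0.140625, negative; keep [-5.875, -5.75]
z = -5.8125 gives f = 0.2773, positive; keep [-5.875, -5.8125]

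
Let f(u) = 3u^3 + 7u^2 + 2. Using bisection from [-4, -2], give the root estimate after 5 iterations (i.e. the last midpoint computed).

-2.4375

m = -3, f(m) = -16 (−); new bracket [-3, -2]
m = -2.5, f(m) = -1.125 (−); new bracket [-2.5, -2]
m = -2.25, f(m) = 3.265625 (+); new bracket [-2.5, -2.25]
m = -2.375, f(m) = 1.2949 (+); new bracket [-2.5, -2.375]
m = -2.4375, f(m) = 0.1433 (+); new bracket [-2.5, -2.4375]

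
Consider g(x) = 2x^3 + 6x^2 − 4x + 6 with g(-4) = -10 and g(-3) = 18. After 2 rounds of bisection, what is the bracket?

midpoint -3.5: g = 7.75 > 0 → [-4, -3.5]
midpoint -3.75: g = -0.09375 < 0 → [-3.75, -3.5]

[-3.75, -3.5]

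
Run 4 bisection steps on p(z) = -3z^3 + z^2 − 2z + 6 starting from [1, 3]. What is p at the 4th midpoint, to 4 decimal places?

0.7441

z = 2 gives p = -18, negative; keep [1, 2]
z = 1.5 gives p = -4.875, negative; keep [1, 1.5]
z = 1.25 gives p = -0.796875, negative; keep [1, 1.25]
z = 1.125 gives p = 0.7441, positive; keep [1.125, 1.25]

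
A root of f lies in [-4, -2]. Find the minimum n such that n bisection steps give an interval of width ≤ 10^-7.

25

Width after n steps is 2/2^n. Need 2^n ≥ 2/10^-7 = 20000000.
2^24 = 16777216 < 20000000 ≤ 2^25 = 33554432, so n = 25.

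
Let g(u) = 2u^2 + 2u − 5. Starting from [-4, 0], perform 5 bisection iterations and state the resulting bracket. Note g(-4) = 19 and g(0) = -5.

g(-2) = -1 < 0, so the root lies in [-4, -2]
g(-3) = 7 > 0, so the root lies in [-3, -2]
g(-2.5) = 2.5 > 0, so the root lies in [-2.5, -2]
g(-2.25) = 0.625 > 0, so the root lies in [-2.25, -2]
g(-2.125) = -0.2188 < 0, so the root lies in [-2.25, -2.125]

[-2.25, -2.125]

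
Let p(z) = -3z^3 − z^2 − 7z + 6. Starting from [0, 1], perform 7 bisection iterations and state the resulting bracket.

[0.6640625, 0.671875]

m = 0.5, p(m) = 1.875 (+); new bracket [0.5, 1]
m = 0.75, p(m) = -1.078125 (−); new bracket [0.5, 0.75]
m = 0.625, p(m) = 0.501953 (+); new bracket [0.625, 0.75]
m = 0.6875, p(m) = -0.26 (−); new bracket [0.625, 0.6875]
m = 0.65625, p(m) = 0.1277 (+); new bracket [0.65625, 0.6875]
m = 0.671875, p(m) = -0.0644 (−); new bracket [0.65625, 0.671875]
m = 0.6640625, p(m) = 0.0321 (+); new bracket [0.6640625, 0.671875]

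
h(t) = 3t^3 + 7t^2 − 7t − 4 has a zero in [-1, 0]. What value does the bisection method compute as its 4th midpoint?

h(-0.5) = 0.875 > 0, so the root lies in [-0.5, 0]
h(-0.25) = -1.859375 < 0, so the root lies in [-0.5, -0.25]
h(-0.375) = -0.548828 < 0, so the root lies in [-0.5, -0.375]
h(-0.4375) = 0.1511 > 0, so the root lies in [-0.4375, -0.375]

-0.4375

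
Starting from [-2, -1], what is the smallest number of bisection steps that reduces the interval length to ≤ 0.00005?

Width after n steps is 1/2^n. Need 2^n ≥ 1/0.00005 = 20000.
2^14 = 16384 < 20000 ≤ 2^15 = 32768, so n = 15.

15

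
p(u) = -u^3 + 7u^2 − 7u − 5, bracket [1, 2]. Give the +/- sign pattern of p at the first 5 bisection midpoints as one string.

midpoint 1.5: p = -3.125 < 0 → [1.5, 2]
midpoint 1.75: p = -1.171875 < 0 → [1.75, 2]
midpoint 1.875: p = -0.107422 < 0 → [1.875, 2]
midpoint 1.9375: p = 0.4417 > 0 → [1.875, 1.9375]
midpoint 1.90625: p = 0.1659 > 0 → [1.875, 1.90625]

---++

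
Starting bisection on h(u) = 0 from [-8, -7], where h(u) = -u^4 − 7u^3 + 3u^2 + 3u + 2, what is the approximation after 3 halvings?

-7.375

midpoint -7.5: h = -62.6875 < 0 → [-7.5, -7]
midpoint -7.25: h = 42.667969 > 0 → [-7.5, -7.25]
midpoint -7.375: h = -7.377197 < 0 → [-7.375, -7.25]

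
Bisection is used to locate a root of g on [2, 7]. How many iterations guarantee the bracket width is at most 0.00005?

Width after n steps is 5/2^n. Need 2^n ≥ 5/0.00005 = 100000.
2^16 = 65536 < 100000 ≤ 2^17 = 131072, so n = 17.

17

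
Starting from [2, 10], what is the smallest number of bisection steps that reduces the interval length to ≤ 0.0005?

14

Width after n steps is 8/2^n. Need 2^n ≥ 8/0.0005 = 16000.
2^13 = 8192 < 16000 ≤ 2^14 = 16384, so n = 14.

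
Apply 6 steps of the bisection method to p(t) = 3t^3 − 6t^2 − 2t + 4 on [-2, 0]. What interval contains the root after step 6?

[-0.84375, -0.8125]

t = -1 gives p = -3, negative; keep [-1, 0]
t = -0.5 gives p = 3.125, positive; keep [-1, -0.5]
t = -0.75 gives p = 0.859375, positive; keep [-1, -0.75]
t = -0.875 gives p = -0.8535, negative; keep [-0.875, -0.75]
t = -0.8125 gives p = 0.0549, positive; keep [-0.875, -0.8125]
t = -0.84375 gives p = -0.386, negative; keep [-0.84375, -0.8125]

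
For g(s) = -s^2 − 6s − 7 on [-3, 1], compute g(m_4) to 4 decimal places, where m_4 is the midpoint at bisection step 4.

s = -1 gives g = -2, negative; keep [-3, -1]
s = -2 gives g = 1, positive; keep [-2, -1]
s = -1.5 gives g = -0.25, negative; keep [-2, -1.5]
s = -1.75 gives g = 0.4375, positive; keep [-1.75, -1.5]

0.4375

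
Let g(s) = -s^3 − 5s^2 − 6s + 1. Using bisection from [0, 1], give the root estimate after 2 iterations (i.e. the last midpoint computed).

s = 0.5 gives g = -3.375, negative; keep [0, 0.5]
s = 0.25 gives g = -0.828125, negative; keep [0, 0.25]

0.25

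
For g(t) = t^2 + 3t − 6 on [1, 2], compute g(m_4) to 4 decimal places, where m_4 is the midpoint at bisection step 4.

-0.3398

g(1.5) = 0.75 > 0, so the root lies in [1, 1.5]
g(1.25) = -0.6875 < 0, so the root lies in [1.25, 1.5]
g(1.375) = 0.015625 > 0, so the root lies in [1.25, 1.375]
g(1.3125) = -0.3398 < 0, so the root lies in [1.3125, 1.375]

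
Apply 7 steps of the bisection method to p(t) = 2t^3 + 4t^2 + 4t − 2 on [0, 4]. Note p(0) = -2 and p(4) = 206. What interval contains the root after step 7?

m = 2, p(m) = 38 (+); new bracket [0, 2]
m = 1, p(m) = 8 (+); new bracket [0, 1]
m = 0.5, p(m) = 1.25 (+); new bracket [0, 0.5]
m = 0.25, p(m) = -0.7188 (−); new bracket [0.25, 0.5]
m = 0.375, p(m) = 0.168 (+); new bracket [0.25, 0.375]
m = 0.3125, p(m) = -0.2983 (−); new bracket [0.3125, 0.375]
m = 0.34375, p(m) = -0.0711 (−); new bracket [0.34375, 0.375]

[0.34375, 0.375]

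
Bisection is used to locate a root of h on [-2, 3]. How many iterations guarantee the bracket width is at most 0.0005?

14

Width after n steps is 5/2^n. Need 2^n ≥ 5/0.0005 = 10000.
2^13 = 8192 < 10000 ≤ 2^14 = 16384, so n = 14.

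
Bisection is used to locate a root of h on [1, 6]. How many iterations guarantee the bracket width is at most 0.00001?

19

Width after n steps is 5/2^n. Need 2^n ≥ 5/0.00001 = 500000.
2^18 = 262144 < 500000 ≤ 2^19 = 524288, so n = 19.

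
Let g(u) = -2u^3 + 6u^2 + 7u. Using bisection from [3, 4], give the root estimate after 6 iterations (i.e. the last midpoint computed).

g(3.5) = 12.25 > 0, so the root lies in [3.5, 4]
g(3.75) = 5.15625 > 0, so the root lies in [3.75, 4]
g(3.875) = 0.847656 > 0, so the root lies in [3.875, 4]
g(3.9375) = -1.5073 < 0, so the root lies in [3.875, 3.9375]
g(3.90625) = -0.3128 < 0, so the root lies in [3.875, 3.90625]
g(3.890625) = 0.2717 > 0, so the root lies in [3.890625, 3.90625]

3.890625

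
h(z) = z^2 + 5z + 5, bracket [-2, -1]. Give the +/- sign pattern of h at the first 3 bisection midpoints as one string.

-++

m = -1.5, h(m) = -0.25 (−); new bracket [-1.5, -1]
m = -1.25, h(m) = 0.3125 (+); new bracket [-1.5, -1.25]
m = -1.375, h(m) = 0.015625 (+); new bracket [-1.5, -1.375]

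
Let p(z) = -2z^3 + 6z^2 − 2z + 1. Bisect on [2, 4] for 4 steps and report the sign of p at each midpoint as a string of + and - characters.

p(3) = -5 < 0, so the root lies in [2, 3]
p(2.5) = 2.25 > 0, so the root lies in [2.5, 3]
p(2.75) = -0.71875 < 0, so the root lies in [2.5, 2.75]
p(2.625) = 0.918 > 0, so the root lies in [2.625, 2.75]

-+-+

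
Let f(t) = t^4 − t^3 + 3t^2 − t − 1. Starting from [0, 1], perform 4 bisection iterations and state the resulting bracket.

t = 0.5 gives f = -0.8125, negative; keep [0.5, 1]
t = 0.75 gives f = -0.167969, negative; keep [0.75, 1]
t = 0.875 gives f = 0.338135, positive; keep [0.75, 0.875]
t = 0.8125 gives f = 0.0674, positive; keep [0.75, 0.8125]

[0.75, 0.8125]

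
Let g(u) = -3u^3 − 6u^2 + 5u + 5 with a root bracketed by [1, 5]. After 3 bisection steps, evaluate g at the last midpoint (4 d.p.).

m = 3, g(m) = -115 (−); new bracket [1, 3]
m = 2, g(m) = -33 (−); new bracket [1, 2]
m = 1.5, g(m) = -11.125 (−); new bracket [1, 1.5]

-11.1250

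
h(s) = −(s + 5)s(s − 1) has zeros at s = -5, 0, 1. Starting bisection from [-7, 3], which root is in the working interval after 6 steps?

midpoint -2: h = -18 < 0 → [-7, -2]
midpoint -4.5: h = -12.375 < 0 → [-7, -4.5]
midpoint -5.75: h = 29.109375 > 0 → [-5.75, -4.5]
midpoint -5.125: h = 3.9238 > 0 → [-5.125, -4.5]
midpoint -4.8125: h = -5.2449 < 0 → [-5.125, -4.8125]
midpoint -4.96875: h = -0.9268 < 0 → [-5.125, -4.96875]

-5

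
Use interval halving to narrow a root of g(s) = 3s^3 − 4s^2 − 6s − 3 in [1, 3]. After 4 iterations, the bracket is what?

[2.25, 2.375]

g(2) = -7 < 0, so the root lies in [2, 3]
g(2.5) = 3.875 > 0, so the root lies in [2, 2.5]
g(2.25) = -2.578125 < 0, so the root lies in [2.25, 2.5]
g(2.375) = 0.377 > 0, so the root lies in [2.25, 2.375]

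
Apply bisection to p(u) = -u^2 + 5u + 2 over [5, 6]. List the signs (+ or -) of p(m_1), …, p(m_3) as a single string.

m = 5.5, p(m) = -0.75 (−); new bracket [5, 5.5]
m = 5.25, p(m) = 0.6875 (+); new bracket [5.25, 5.5]
m = 5.375, p(m) = -0.015625 (−); new bracket [5.25, 5.375]

-+-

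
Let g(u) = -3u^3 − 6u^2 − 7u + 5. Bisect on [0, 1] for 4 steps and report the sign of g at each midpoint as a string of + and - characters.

u = 0.5 gives g = -0.375, negative; keep [0, 0.5]
u = 0.25 gives g = 2.828125, positive; keep [0.25, 0.5]
u = 0.375 gives g = 1.373047, positive; keep [0.375, 0.5]
u = 0.4375 gives g = 0.5378, positive; keep [0.4375, 0.5]

-+++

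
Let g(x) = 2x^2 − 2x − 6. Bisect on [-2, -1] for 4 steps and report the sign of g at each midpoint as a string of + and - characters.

+-++

midpoint -1.5: g = 1.5 > 0 → [-1.5, -1]
midpoint -1.25: g = -0.375 < 0 → [-1.5, -1.25]
midpoint -1.375: g = 0.53125 > 0 → [-1.375, -1.25]
midpoint -1.3125: g = 0.0703 > 0 → [-1.3125, -1.25]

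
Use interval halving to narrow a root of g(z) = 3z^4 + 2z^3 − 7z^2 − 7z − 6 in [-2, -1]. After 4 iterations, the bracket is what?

[-1.6875, -1.625]

midpoint -1.5: g = -2.8125 < 0 → [-2, -1.5]
midpoint -1.75: g = 2.230469 > 0 → [-1.75, -1.5]
midpoint -1.625: g = -0.772705 < 0 → [-1.75, -1.625]
midpoint -1.6875: g = 0.5955 > 0 → [-1.6875, -1.625]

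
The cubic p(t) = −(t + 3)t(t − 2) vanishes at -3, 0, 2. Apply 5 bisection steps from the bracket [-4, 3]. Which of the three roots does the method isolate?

-3

t = -0.5 gives p = -3.125, negative; keep [-4, -0.5]
t = -2.25 gives p = -7.171875, negative; keep [-4, -2.25]
t = -3.125 gives p = 2.001953, positive; keep [-3.125, -2.25]
t = -2.6875 gives p = -3.9368, negative; keep [-3.125, -2.6875]
t = -2.90625 gives p = -1.3368, negative; keep [-3.125, -2.90625]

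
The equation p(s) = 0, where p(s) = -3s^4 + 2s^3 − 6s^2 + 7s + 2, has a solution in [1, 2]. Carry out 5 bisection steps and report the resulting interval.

[1.125, 1.15625]

p(1.5) = -9.4375 < 0, so the root lies in [1, 1.5]
p(1.25) = -2.042969 < 0, so the root lies in [1, 1.25]
p(1.125) = 0.323486 > 0, so the root lies in [1.125, 1.25]
p(1.1875) = -0.7649 < 0, so the root lies in [1.125, 1.1875]
p(1.15625) = -0.1981 < 0, so the root lies in [1.125, 1.15625]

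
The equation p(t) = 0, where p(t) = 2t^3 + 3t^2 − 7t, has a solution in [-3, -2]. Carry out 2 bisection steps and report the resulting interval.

[-3, -2.75]

midpoint -2.5: p = 5 > 0 → [-3, -2.5]
midpoint -2.75: p = 0.34375 > 0 → [-3, -2.75]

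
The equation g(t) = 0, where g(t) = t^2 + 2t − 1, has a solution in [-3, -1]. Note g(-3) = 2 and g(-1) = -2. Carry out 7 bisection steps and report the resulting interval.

g(-2) = -1 < 0, so the root lies in [-3, -2]
g(-2.5) = 0.25 > 0, so the root lies in [-2.5, -2]
g(-2.25) = -0.4375 < 0, so the root lies in [-2.5, -2.25]
g(-2.375) = -0.1094 < 0, so the root lies in [-2.5, -2.375]
g(-2.4375) = 0.0664 > 0, so the root lies in [-2.4375, -2.375]
g(-2.40625) = -0.0225 < 0, so the root lies in [-2.4375, -2.40625]
g(-2.421875) = 0.0217 > 0, so the root lies in [-2.421875, -2.40625]

[-2.421875, -2.40625]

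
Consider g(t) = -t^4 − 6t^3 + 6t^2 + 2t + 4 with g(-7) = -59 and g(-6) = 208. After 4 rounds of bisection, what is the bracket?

[-6.875, -6.8125]

m = -6.5, g(m) = 107.1875 (+); new bracket [-7, -6.5]
m = -6.75, g(m) = 33.214844 (+); new bracket [-7, -6.75]
m = -6.875, g(m) = -10.488525 (−); new bracket [-6.875, -6.75]
m = -6.8125, g(m) = 11.9485 (+); new bracket [-6.875, -6.8125]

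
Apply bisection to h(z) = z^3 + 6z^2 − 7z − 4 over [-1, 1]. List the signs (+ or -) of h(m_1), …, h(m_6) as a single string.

-+--+-

z = 0 gives h = -4, negative; keep [-1, 0]
z = -0.5 gives h = 0.875, positive; keep [-0.5, 0]
z = -0.25 gives h = -1.890625, negative; keep [-0.5, -0.25]
z = -0.375 gives h = -0.584, negative; keep [-0.5, -0.375]
z = -0.4375 gives h = 0.1272, positive; keep [-0.4375, -0.375]
z = -0.40625 gives h = -0.2331, negative; keep [-0.4375, -0.40625]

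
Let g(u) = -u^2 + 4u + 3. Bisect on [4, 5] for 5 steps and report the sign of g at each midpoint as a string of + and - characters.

midpoint 4.5: g = 0.75 > 0 → [4.5, 5]
midpoint 4.75: g = -0.5625 < 0 → [4.5, 4.75]
midpoint 4.625: g = 0.109375 > 0 → [4.625, 4.75]
midpoint 4.6875: g = -0.2227 < 0 → [4.625, 4.6875]
midpoint 4.65625: g = -0.0557 < 0 → [4.625, 4.65625]

+-+--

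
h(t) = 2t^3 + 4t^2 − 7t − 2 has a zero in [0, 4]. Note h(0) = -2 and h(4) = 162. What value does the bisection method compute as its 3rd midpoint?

1.5

h(2) = 16 > 0, so the root lies in [0, 2]
h(1) = -3 < 0, so the root lies in [1, 2]
h(1.5) = 3.25 > 0, so the root lies in [1, 1.5]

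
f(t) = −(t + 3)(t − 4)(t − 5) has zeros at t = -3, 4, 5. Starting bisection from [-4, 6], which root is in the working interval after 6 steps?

f(1) = -48 < 0, so the root lies in [-4, 1]
f(-1.5) = -53.625 < 0, so the root lies in [-4, -1.5]
f(-2.75) = -13.078125 < 0, so the root lies in [-4, -2.75]
f(-3.375) = 23.1621 > 0, so the root lies in [-3.375, -2.75]
f(-3.0625) = 3.5588 > 0, so the root lies in [-3.0625, -2.75]
f(-2.90625) = -5.119 < 0, so the root lies in [-3.0625, -2.90625]

-3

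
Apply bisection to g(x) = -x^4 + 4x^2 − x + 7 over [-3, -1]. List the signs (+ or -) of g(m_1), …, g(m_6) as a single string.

midpoint -2: g = 9 > 0 → [-3, -2]
midpoint -2.5: g = -4.5625 < 0 → [-2.5, -2]
midpoint -2.25: g = 3.871094 > 0 → [-2.5, -2.25]
midpoint -2.375: g = 0.1208 > 0 → [-2.5, -2.375]
midpoint -2.4375: g = -2.0972 < 0 → [-2.4375, -2.375]
midpoint -2.40625: g = -0.9581 < 0 → [-2.40625, -2.375]

+-++--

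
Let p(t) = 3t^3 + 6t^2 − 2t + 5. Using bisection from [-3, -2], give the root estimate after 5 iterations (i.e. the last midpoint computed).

-2.53125

t = -2.5 gives p = 0.625, positive; keep [-3, -2.5]
t = -2.75 gives p = -6.515625, negative; keep [-2.75, -2.5]
t = -2.625 gives p = -2.669922, negative; keep [-2.625, -2.5]
t = -2.5625 gives p = -0.9558, negative; keep [-2.5625, -2.5]
t = -2.53125 gives p = -0.149, negative; keep [-2.53125, -2.5]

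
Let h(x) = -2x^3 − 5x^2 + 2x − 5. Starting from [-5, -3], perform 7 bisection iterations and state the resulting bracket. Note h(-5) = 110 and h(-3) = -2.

[-3.09375, -3.078125]

h(-4) = 35 > 0, so the root lies in [-4, -3]
h(-3.5) = 12.5 > 0, so the root lies in [-3.5, -3]
h(-3.25) = 4.34375 > 0, so the root lies in [-3.25, -3]
h(-3.125) = 0.957 > 0, so the root lies in [-3.125, -3]
h(-3.0625) = -0.5737 < 0, so the root lies in [-3.125, -3.0625]
h(-3.09375) = 0.1784 > 0, so the root lies in [-3.09375, -3.0625]
h(-3.078125) = -0.201 < 0, so the root lies in [-3.09375, -3.078125]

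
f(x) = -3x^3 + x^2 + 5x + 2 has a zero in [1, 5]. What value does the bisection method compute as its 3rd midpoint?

x = 3 gives f = -55, negative; keep [1, 3]
x = 2 gives f = -8, negative; keep [1, 2]
x = 1.5 gives f = 1.625, positive; keep [1.5, 2]

1.5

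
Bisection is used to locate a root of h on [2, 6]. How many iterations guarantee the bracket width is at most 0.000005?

Width after n steps is 4/2^n. Need 2^n ≥ 4/0.000005 = 800000.
2^19 = 524288 < 800000 ≤ 2^20 = 1048576, so n = 20.

20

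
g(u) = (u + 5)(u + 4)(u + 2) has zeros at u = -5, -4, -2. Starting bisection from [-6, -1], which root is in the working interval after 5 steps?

-2

m = -3.5, g(m) = -1.125 (−); new bracket [-3.5, -1]
m = -2.25, g(m) = -1.203125 (−); new bracket [-2.25, -1]
m = -1.625, g(m) = 3.005859 (+); new bracket [-2.25, -1.625]
m = -1.9375, g(m) = 0.3948 (+); new bracket [-2.25, -1.9375]
m = -2.09375, g(m) = -0.5194 (−); new bracket [-2.09375, -1.9375]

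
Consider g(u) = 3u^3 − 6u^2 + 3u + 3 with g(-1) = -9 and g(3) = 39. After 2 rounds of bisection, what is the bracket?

[-1, 0]

m = 1, g(m) = 3 (+); new bracket [-1, 1]
m = 0, g(m) = 3 (+); new bracket [-1, 0]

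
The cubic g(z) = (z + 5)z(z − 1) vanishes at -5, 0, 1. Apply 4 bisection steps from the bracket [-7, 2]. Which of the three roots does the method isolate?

-5

midpoint -2.5: g = 21.875 > 0 → [-7, -2.5]
midpoint -4.75: g = 6.828125 > 0 → [-7, -4.75]
midpoint -5.875: g = -35.341797 < 0 → [-5.875, -4.75]
midpoint -5.3125: g = -10.4797 < 0 → [-5.3125, -4.75]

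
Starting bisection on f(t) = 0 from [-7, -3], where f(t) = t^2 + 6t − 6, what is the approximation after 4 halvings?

m = -5, f(m) = -11 (−); new bracket [-7, -5]
m = -6, f(m) = -6 (−); new bracket [-7, -6]
m = -6.5, f(m) = -2.75 (−); new bracket [-7, -6.5]
m = -6.75, f(m) = -0.9375 (−); new bracket [-7, -6.75]

-6.75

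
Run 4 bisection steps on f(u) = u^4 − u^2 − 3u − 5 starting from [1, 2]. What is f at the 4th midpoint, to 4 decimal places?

m = 1.5, f(m) = -6.6875 (−); new bracket [1.5, 2]
m = 1.75, f(m) = -3.933594 (−); new bracket [1.75, 2]
m = 1.875, f(m) = -1.781006 (−); new bracket [1.875, 2]
m = 1.9375, f(m) = -0.4746 (−); new bracket [1.9375, 2]

-0.4746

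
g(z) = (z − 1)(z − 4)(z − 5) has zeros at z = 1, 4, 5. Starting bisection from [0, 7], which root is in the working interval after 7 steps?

1

z = 3.5 gives g = 1.875, positive; keep [0, 3.5]
z = 1.75 gives g = 5.484375, positive; keep [0, 1.75]
z = 0.875 gives g = -1.611328, negative; keep [0.875, 1.75]
z = 1.3125 gives g = 3.0969, positive; keep [0.875, 1.3125]
z = 1.09375 gives g = 1.0643, positive; keep [0.875, 1.09375]
z = 0.984375 gives g = -0.1892, negative; keep [0.984375, 1.09375]
z = 1.0390625 gives g = 0.4581, positive; keep [0.984375, 1.0390625]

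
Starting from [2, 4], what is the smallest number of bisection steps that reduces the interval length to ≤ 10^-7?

Width after n steps is 2/2^n. Need 2^n ≥ 2/10^-7 = 20000000.
2^24 = 16777216 < 20000000 ≤ 2^25 = 33554432, so n = 25.

25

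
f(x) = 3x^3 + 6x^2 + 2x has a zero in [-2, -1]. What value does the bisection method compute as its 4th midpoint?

midpoint -1.5: f = 0.375 > 0 → [-2, -1.5]
midpoint -1.75: f = -1.203125 < 0 → [-1.75, -1.5]
midpoint -1.625: f = -0.279297 < 0 → [-1.625, -1.5]
midpoint -1.5625: f = 0.0793 > 0 → [-1.625, -1.5625]

-1.5625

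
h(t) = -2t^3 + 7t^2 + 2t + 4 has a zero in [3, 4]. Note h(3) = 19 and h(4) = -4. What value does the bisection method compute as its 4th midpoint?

3.9375

t = 3.5 gives h = 11, positive; keep [3.5, 4]
t = 3.75 gives h = 4.46875, positive; keep [3.75, 4]
t = 3.875 gives h = 0.488281, positive; keep [3.875, 4]
t = 3.9375 gives h = -1.6909, negative; keep [3.875, 3.9375]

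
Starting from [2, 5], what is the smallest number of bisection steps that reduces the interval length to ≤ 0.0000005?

Width after n steps is 3/2^n. Need 2^n ≥ 3/0.0000005 = 6000000.
2^22 = 4194304 < 6000000 ≤ 2^23 = 8388608, so n = 23.

23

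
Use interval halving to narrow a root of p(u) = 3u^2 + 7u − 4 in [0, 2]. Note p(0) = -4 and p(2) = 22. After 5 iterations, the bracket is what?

[0.4375, 0.5]

p(1) = 6 > 0, so the root lies in [0, 1]
p(0.5) = 0.25 > 0, so the root lies in [0, 0.5]
p(0.25) = -2.0625 < 0, so the root lies in [0.25, 0.5]
p(0.375) = -0.9531 < 0, so the root lies in [0.375, 0.5]
p(0.4375) = -0.3633 < 0, so the root lies in [0.4375, 0.5]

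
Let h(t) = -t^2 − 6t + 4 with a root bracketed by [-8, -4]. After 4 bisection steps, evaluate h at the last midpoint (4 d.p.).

-1.0625

midpoint -6: h = 4 > 0 → [-8, -6]
midpoint -7: h = -3 < 0 → [-7, -6]
midpoint -6.5: h = 0.75 > 0 → [-7, -6.5]
midpoint -6.75: h = -1.0625 < 0 → [-6.75, -6.5]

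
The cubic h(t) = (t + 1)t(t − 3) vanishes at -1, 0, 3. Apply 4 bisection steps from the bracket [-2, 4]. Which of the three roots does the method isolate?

3

h(1) = -4 < 0, so the root lies in [1, 4]
h(2.5) = -4.375 < 0, so the root lies in [2.5, 4]
h(3.25) = 3.453125 > 0, so the root lies in [2.5, 3.25]
h(2.875) = -1.3926 < 0, so the root lies in [2.875, 3.25]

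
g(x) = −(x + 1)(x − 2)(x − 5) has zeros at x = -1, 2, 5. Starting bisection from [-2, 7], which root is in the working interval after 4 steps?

5

midpoint 2.5: g = 4.375 > 0 → [2.5, 7]
midpoint 4.75: g = 3.953125 > 0 → [4.75, 7]
midpoint 5.875: g = -23.310547 < 0 → [4.75, 5.875]
midpoint 5.3125: g = -6.5344 < 0 → [4.75, 5.3125]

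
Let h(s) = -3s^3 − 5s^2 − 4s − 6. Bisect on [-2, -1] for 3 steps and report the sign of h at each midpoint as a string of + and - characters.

-++

m = -1.5, h(m) = -1.125 (−); new bracket [-2, -1.5]
m = -1.75, h(m) = 1.765625 (+); new bracket [-1.75, -1.5]
m = -1.625, h(m) = 0.169922 (+); new bracket [-1.625, -1.5]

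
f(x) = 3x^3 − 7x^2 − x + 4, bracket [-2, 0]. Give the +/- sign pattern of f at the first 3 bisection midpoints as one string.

-+-

x = -1 gives f = -5, negative; keep [-1, 0]
x = -0.5 gives f = 2.375, positive; keep [-1, -0.5]
x = -0.75 gives f = -0.453125, negative; keep [-0.75, -0.5]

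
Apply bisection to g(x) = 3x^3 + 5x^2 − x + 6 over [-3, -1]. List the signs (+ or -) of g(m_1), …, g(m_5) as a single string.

m = -2, g(m) = 4 (+); new bracket [-3, -2]
m = -2.5, g(m) = -7.125 (−); new bracket [-2.5, -2]
m = -2.25, g(m) = -0.609375 (−); new bracket [-2.25, -2]
m = -2.125, g(m) = 1.916 (+); new bracket [-2.25, -2.125]
m = -2.1875, g(m) = 0.7107 (+); new bracket [-2.25, -2.1875]

+--++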